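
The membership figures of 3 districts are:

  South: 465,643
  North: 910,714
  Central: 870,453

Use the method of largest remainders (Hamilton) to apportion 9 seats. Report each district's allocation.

South 2; North 4; Central 3

Standard divisor: 2246810 ÷ 9 ≈ 249645.556.
Standard quotas: South 1.8652, North 3.6480, Central 3.4868.
Lower quotas: South 1, North 3, Central 3 (sum 7, leaving 2 seats).
Remainders in descending order: South 0.8652, North 0.6480, Central 0.4868.
Largest remainders: South, North receive the extra seats.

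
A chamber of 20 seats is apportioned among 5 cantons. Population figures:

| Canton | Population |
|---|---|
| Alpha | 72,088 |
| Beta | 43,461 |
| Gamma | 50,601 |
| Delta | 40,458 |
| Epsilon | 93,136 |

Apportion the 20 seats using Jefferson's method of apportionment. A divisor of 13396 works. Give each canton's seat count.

With modified divisor 13396: modified quotas Alpha 5.381, Beta 3.244, Gamma 3.777, Delta 3.020, Epsilon 6.953.
Rounding down: Alpha 5, Beta 3, Gamma 3, Delta 3, Epsilon 6 (total 20).

Alpha=5, Beta=3, Gamma=3, Delta=3, Epsilon=6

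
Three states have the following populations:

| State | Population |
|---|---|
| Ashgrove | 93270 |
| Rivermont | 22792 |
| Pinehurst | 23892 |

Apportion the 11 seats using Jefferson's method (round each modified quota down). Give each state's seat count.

Ashgrove 8, Rivermont 1, Pinehurst 2

Standard divisor 139954/11 ≈ 12723.091; standard quotas: Ashgrove 7.331, Rivermont 1.791, Pinehurst 1.878.
Rounding down gives 7, 1, 1 = 9 seats, so the divisor must be adjusted.
With modified divisor 11530: modified quotas Ashgrove 8.089, Rivermont 1.977, Pinehurst 2.072.
Rounding down: Ashgrove 8, Rivermont 1, Pinehurst 2 (total 11).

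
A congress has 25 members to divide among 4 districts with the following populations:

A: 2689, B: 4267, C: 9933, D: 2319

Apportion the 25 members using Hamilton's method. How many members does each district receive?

Standard divisor: 19208 ÷ 25 ≈ 768.32.
Standard quotas: A 3.4998, B 5.5537, C 12.9282, D 3.0183.
Lower quotas: A 3, B 5, C 12, D 3 (sum 23, leaving 2 seats).
Remainders in descending order: C 0.9282, B 0.5537, A 0.4998, D 0.0183.
Largest remainders: C, B receive the extra seats.

A=3; B=6; C=13; D=3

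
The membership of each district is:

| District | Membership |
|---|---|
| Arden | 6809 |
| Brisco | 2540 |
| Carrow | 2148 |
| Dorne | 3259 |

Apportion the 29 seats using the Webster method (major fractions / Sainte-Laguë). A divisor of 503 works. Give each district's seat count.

With modified divisor 503: modified quotas Arden 13.537, Brisco 5.050, Carrow 4.270, Dorne 6.479.
Rounding to the nearest integer: Arden 14, Brisco 5, Carrow 4, Dorne 6 (total 29).

Arden 14, Brisco 5, Carrow 4, Dorne 6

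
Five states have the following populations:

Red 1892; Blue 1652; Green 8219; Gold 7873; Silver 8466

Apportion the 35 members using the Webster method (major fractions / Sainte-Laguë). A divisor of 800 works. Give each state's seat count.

Red=2, Blue=2, Green=10, Gold=10, Silver=11

With modified divisor 800: modified quotas Red 2.365, Blue 2.065, Green 10.274, Gold 9.841, Silver 10.582.
Rounding to the nearest integer: Red 2, Blue 2, Green 10, Gold 10, Silver 11 (total 35).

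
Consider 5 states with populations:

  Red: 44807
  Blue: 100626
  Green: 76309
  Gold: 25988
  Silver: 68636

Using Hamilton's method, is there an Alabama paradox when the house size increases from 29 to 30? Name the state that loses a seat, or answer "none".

Gold

At 29 seats: Red 4, Blue 9, Green 7, Gold 3, Silver 6.
At 30 seats: Red 4, Blue 10, Green 7, Gold 2, Silver 7.
Gold drops from 3 to 2.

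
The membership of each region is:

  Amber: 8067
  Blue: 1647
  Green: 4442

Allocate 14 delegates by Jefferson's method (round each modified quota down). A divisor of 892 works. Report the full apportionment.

With modified divisor 892: modified quotas Amber 9.044, Blue 1.846, Green 4.980.
Rounding down: Amber 9, Blue 1, Green 4 (total 14).

Amber 9, Blue 1, Green 4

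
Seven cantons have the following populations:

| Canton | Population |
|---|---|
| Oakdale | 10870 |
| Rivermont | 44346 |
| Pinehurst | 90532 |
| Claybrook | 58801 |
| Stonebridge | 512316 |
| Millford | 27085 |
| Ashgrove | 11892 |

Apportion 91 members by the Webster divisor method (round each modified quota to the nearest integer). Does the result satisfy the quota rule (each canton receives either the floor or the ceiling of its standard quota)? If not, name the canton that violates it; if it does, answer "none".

Standard quotas: Oakdale 1.309, Rivermont 5.339, Pinehurst 10.900, Claybrook 7.079, Stonebridge 61.681, Millford 3.261, Ashgrove 1.432.
Webster allocation: Oakdale 1, Rivermont 5, Pinehurst 11, Claybrook 7, Stonebridge 63, Millford 3, Ashgrove 1.
Stonebridge has quota 61.681 (lower 61, upper 62) but receives 63 — outside the quota interval.

Stonebridge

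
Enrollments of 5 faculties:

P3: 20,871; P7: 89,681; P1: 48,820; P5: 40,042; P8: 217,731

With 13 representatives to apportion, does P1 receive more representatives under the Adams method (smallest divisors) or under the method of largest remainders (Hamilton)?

Adams: P3 1, P7 3, P1 2, P5 1, P8 6.
Hamilton: P3 1, P7 3, P1 1, P5 1, P8 7.
P1 gets 2 under Adams and 1 under Hamilton.

Adams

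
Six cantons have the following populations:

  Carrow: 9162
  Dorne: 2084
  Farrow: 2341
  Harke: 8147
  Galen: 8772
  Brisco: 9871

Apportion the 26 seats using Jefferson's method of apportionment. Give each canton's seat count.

Carrow 6, Dorne 1, Farrow 1, Harke 5, Galen 6, Brisco 7

Standard divisor 40377/26 ≈ 1552.962; standard quotas: Carrow 5.900, Dorne 1.342, Farrow 1.507, Harke 5.246, Galen 5.649, Brisco 6.356.
Rounding down gives 5, 1, 1, 5, 5, 6 = 23 seats, so the divisor must be adjusted.
With modified divisor 1400: modified quotas Carrow 6.544, Dorne 1.489, Farrow 1.672, Harke 5.819, Galen 6.266, Brisco 7.051.
Rounding down: Carrow 6, Dorne 1, Farrow 1, Harke 5, Galen 6, Brisco 7 (total 26).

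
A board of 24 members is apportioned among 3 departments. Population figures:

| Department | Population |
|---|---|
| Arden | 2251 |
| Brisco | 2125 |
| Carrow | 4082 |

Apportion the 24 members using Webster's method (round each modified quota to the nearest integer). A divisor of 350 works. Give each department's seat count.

Arden 6, Brisco 6, Carrow 12

With modified divisor 350: modified quotas Arden 6.431, Brisco 6.071, Carrow 11.663.
Rounding to the nearest integer: Arden 6, Brisco 6, Carrow 12 (total 24).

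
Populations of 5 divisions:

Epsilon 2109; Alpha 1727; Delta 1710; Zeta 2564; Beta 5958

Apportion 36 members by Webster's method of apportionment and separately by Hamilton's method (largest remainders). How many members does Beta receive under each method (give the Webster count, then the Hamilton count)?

Webster: Epsilon 5, Alpha 4, Delta 4, Zeta 7, Beta 16.
Hamilton: Epsilon 5, Alpha 5, Delta 4, Zeta 7, Beta 15.
Beta gets 16 under Webster and 15 under Hamilton.

16 and 15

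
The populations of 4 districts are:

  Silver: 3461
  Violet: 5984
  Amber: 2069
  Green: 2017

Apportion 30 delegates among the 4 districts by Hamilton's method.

Silver 8; Violet 13; Amber 5; Green 4

Standard divisor: 13531 ÷ 30 ≈ 451.033.
Standard quotas: Silver 7.6735, Violet 13.2673, Amber 4.5872, Green 4.4720.
Lower quotas: Silver 7, Violet 13, Amber 4, Green 4 (sum 28, leaving 2 seats).
Remainders in descending order: Silver 0.6735, Amber 0.5872, Green 0.4720, Violet 0.2673.
The surplus seats go to Silver, Amber.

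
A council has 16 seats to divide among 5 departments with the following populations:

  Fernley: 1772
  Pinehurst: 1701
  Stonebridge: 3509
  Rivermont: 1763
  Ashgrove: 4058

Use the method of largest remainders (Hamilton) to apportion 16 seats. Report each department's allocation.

The standard divisor is 12803/16 ≈ 800.188.
Standard quotas: Fernley 2.214, Pinehurst 2.126, Stonebridge 4.385, Rivermont 2.203, Ashgrove 5.071.
Lower quotas: Fernley 2, Pinehurst 2, Stonebridge 4, Rivermont 2, Ashgrove 5 (sum 15, leaving 1 seat).
Remainders in descending order: Stonebridge 0.385, Fernley 0.214, Rivermont 0.203, Pinehurst 0.126, Ashgrove 0.071.
The surplus seat goes to Stonebridge.

Fernley: 2, Pinehurst: 2, Stonebridge: 5, Rivermont: 2, Ashgrove: 5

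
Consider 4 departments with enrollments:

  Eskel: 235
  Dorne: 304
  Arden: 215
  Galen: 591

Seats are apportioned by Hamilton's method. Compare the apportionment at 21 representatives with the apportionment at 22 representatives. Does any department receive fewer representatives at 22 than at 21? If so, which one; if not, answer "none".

none

At 21 seats: Eskel 4, Dorne 5, Arden 3, Galen 9.
At 22 seats: Eskel 4, Dorne 5, Arden 3, Galen 10.
No department's allocation decreased.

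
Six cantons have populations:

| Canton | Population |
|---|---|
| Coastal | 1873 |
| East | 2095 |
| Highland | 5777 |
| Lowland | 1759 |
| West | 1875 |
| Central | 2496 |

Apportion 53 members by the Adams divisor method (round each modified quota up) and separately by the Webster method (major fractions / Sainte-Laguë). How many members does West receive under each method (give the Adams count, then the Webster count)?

7 and 6

Adams: Coastal 6, East 7, Highland 19, Lowland 6, West 7, Central 8.
Webster: Coastal 6, East 7, Highland 20, Lowland 6, West 6, Central 8.
West gets 7 under Adams and 6 under Webster.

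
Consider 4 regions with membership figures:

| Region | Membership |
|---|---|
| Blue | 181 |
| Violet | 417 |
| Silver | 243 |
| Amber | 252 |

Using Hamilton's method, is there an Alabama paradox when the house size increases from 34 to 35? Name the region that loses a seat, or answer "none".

At 34 seats: Blue 6, Violet 13, Silver 7, Amber 8.
At 35 seats: Blue 6, Violet 13, Silver 8, Amber 8.
No region's allocation decreased.

none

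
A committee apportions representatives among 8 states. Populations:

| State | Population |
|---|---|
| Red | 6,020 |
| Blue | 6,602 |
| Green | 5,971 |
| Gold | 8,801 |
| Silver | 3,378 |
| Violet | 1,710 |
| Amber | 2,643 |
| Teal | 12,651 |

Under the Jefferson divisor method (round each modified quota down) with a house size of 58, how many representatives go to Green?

Standard divisor 47776/58 ≈ 823.724; standard quotas: Red 7.308, Blue 8.015, Green 7.249, Gold 10.684, Silver 4.101, Violet 2.076, Amber 3.209, Teal 15.358.
Rounding down gives 7, 8, 7, 10, 4, 2, 3, 15 = 56 seats, so the divisor must be adjusted.
With modified divisor 770: modified quotas Red 7.818, Blue 8.574, Green 7.755, Gold 11.430, Silver 4.387, Violet 2.221, Amber 3.432, Teal 16.430.
Rounding down: Red 7, Blue 8, Green 7, Gold 11, Silver 4, Violet 2, Amber 3, Teal 16 (total 58).
Green receives 7.

7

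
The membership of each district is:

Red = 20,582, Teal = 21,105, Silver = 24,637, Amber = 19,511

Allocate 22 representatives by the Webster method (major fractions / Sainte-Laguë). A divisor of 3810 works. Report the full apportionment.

Red 5, Teal 6, Silver 6, Amber 5

With modified divisor 3810: modified quotas Red 5.402, Teal 5.539, Silver 6.466, Amber 5.121.
Rounding to the nearest integer: Red 5, Teal 6, Silver 6, Amber 5 (total 22).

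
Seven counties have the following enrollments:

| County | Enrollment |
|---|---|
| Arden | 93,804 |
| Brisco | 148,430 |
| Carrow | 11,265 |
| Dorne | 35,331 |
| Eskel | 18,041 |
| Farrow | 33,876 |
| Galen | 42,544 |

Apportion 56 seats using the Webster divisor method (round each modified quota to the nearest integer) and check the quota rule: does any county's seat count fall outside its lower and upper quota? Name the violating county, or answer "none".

Standard quotas: Arden 13.705, Brisco 21.686, Carrow 1.646, Dorne 5.162, Eskel 2.636, Farrow 4.949, Galen 6.216.
Webster allocation: Arden 14, Brisco 21, Carrow 2, Dorne 5, Eskel 3, Farrow 5, Galen 6.
Every allocation lies between the lower and upper quota.

none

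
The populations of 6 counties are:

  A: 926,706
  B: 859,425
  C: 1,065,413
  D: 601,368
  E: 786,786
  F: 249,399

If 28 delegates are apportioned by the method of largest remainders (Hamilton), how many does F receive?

1

Total 4489097; standard divisor 4489097/28 ≈ 160324.893.
Standard quotas: A 5.7802, B 5.3605, C 6.6453, D 3.7509, E 4.9074, F 1.5556.
Lower quotas: A 5, B 5, C 6, D 3, E 4, F 1 (sum 24, leaving 4 seats).
Remainders in descending order: E 0.9074, A 0.7802, D 0.7509, C 0.6453, F 0.5556, B 0.3605.
The surplus seats go to E, A, D, C.
F receives 1.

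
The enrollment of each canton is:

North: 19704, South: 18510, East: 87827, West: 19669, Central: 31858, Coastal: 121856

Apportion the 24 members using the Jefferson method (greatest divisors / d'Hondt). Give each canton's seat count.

North 1, South 1, East 8, West 1, Central 2, Coastal 11

Standard divisor 299424/24 ≈ 12476; standard quotas: North 1.579, South 1.484, East 7.040, West 1.577, Central 2.554, Coastal 9.767.
Rounding down gives 1, 1, 7, 1, 2, 9 = 21 seats, so the divisor must be adjusted.
With modified divisor 10800: modified quotas North 1.824, South 1.714, East 8.132, West 1.821, Central 2.950, Coastal 11.283.
Rounding down: North 1, South 1, East 8, West 1, Central 2, Coastal 11 (total 24).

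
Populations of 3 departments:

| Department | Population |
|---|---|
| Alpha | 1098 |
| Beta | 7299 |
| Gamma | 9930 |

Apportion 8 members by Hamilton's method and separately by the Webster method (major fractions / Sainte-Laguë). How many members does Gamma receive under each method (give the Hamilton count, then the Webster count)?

Hamilton: Alpha 1, Beta 3, Gamma 4.
Webster: Alpha 0, Beta 3, Gamma 5.
Gamma gets 4 under Hamilton and 5 under Webster.

4 and 5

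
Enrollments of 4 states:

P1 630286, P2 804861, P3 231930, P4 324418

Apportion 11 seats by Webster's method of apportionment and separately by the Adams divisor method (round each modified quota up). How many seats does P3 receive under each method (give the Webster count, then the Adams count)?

1 and 2

Webster: P1 4, P2 4, P3 1, P4 2.
Adams: P1 3, P2 4, P3 2, P4 2.
P3 gets 1 under Webster and 2 under Adams.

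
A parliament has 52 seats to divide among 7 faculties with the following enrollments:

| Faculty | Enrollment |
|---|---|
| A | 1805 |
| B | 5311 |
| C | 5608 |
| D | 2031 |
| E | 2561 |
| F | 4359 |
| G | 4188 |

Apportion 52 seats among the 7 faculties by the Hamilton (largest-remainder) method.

A=4, B=11, C=11, D=4, E=5, F=9, G=8

The standard divisor is 25863/52 ≈ 497.365.
Standard quotas: A 3.6291, B 10.6783, C 11.2754, D 4.0835, E 5.1491, F 8.7642, G 8.4204.
Lower quotas: A 3, B 10, C 11, D 4, E 5, F 8, G 8 (sum 49, leaving 3 seats).
Remainders in descending order: F 0.7642, B 0.6783, A 0.6291, G 0.4204, C 0.2754, E 0.1491, D 0.0835.
Largest remainders: F, B, A receive the extra seats.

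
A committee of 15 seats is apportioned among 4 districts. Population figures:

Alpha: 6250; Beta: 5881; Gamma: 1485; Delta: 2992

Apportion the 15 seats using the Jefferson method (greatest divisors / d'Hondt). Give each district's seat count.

Standard divisor 16608/15 ≈ 1107.2; standard quotas: Alpha 5.645, Beta 5.312, Gamma 1.341, Delta 2.702.
Rounding down gives 5, 5, 1, 2 = 13 seats, so the divisor must be adjusted.
With modified divisor 990: modified quotas Alpha 6.313, Beta 5.940, Gamma 1.500, Delta 3.022.
Rounding down: Alpha 6, Beta 5, Gamma 1, Delta 3 (total 15).

Alpha=6, Beta=5, Gamma=1, Delta=3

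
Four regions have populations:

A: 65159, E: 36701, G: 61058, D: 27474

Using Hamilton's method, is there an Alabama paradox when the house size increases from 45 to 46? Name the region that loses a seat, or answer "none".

D

At 45 seats: A 15, E 9, G 14, D 7.
At 46 seats: A 16, E 9, G 15, D 6.
D drops from 7 to 6.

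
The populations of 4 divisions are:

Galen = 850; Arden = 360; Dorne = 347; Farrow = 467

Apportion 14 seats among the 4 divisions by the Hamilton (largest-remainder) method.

Galen=6, Arden=3, Dorne=2, Farrow=3

The standard divisor is 2024/14 ≈ 144.571.
Standard quotas: Galen 5.879, Arden 2.490, Dorne 2.400, Farrow 3.230.
Lower quotas: Galen 5, Arden 2, Dorne 2, Farrow 3 (sum 12, leaving 2 seats).
Remainders in descending order: Galen 0.879, Arden 0.490, Dorne 0.400, Farrow 0.230.
Largest remainders: Galen, Arden receive the extra seats.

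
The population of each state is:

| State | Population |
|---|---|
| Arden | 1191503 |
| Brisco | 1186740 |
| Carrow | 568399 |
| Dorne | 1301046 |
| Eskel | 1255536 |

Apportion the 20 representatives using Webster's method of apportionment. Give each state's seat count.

Standard divisor 5503224/20 ≈ 275161.2; standard quotas: Arden 4.330, Brisco 4.313, Carrow 2.066, Dorne 4.728, Eskel 4.563.
Rounding to the nearest integer gives Arden 4, Brisco 4, Carrow 2, Dorne 5, Eskel 5 — total 20, matching the house size, so no adjustment is needed.

Arden=4, Brisco=4, Carrow=2, Dorne=5, Eskel=5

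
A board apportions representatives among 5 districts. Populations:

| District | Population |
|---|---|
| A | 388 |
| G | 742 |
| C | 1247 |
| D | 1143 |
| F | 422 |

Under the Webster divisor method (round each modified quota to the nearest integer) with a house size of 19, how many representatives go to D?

5

Standard divisor 3942/19 ≈ 207.474; standard quotas: A 1.870, G 3.576, C 6.010, D 5.509, F 2.034.
Rounding to the nearest integer gives 2, 4, 6, 6, 2 = 20 seats, so the divisor must be adjusted.
With modified divisor 210: modified quotas A 1.848, G 3.533, C 5.938, D 5.443, F 2.010.
Rounding to the nearest integer: A 2, G 4, C 6, D 5, F 2 (total 19).
D receives 5.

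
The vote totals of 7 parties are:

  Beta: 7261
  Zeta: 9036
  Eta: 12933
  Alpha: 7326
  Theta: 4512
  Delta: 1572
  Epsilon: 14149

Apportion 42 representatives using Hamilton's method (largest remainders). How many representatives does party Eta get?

10

Standard divisor: 56789 ÷ 42 ≈ 1352.119.
Standard quotas: Beta 5.3701, Zeta 6.6828, Eta 9.5650, Alpha 5.4182, Theta 3.3370, Delta 1.1626, Epsilon 10.4643.
Lower quotas: Beta 5, Zeta 6, Eta 9, Alpha 5, Theta 3, Delta 1, Epsilon 10 (sum 39, leaving 3 seats).
Remainders in descending order: Zeta 0.6828, Eta 0.5650, Epsilon 0.4643, Alpha 0.4182, Beta 0.3701, Theta 0.3370, Delta 0.1626.
The surplus seats go to Zeta, Eta, Epsilon.
Eta receives 10.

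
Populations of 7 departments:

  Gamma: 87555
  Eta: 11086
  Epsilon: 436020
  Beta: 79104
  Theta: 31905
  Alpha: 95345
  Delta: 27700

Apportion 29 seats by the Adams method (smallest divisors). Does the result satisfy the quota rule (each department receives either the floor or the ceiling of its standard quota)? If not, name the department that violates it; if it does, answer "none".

Epsilon

Standard quotas: Gamma 3.303, Eta 0.418, Epsilon 16.449, Beta 2.984, Theta 1.204, Alpha 3.597, Delta 1.045.
Adams allocation: Gamma 3, Eta 1, Epsilon 15, Beta 3, Theta 2, Alpha 4, Delta 1.
Epsilon has quota 16.449 (lower 16, upper 17) but receives 15 — outside the quota interval.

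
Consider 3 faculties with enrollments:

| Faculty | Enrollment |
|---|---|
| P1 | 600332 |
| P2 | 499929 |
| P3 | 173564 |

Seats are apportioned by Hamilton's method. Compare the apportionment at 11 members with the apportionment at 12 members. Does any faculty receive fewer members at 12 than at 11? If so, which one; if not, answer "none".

At 11 seats: P1 5, P2 4, P3 2.
At 12 seats: P1 6, P2 5, P3 1.
P3 drops from 2 to 1.

P3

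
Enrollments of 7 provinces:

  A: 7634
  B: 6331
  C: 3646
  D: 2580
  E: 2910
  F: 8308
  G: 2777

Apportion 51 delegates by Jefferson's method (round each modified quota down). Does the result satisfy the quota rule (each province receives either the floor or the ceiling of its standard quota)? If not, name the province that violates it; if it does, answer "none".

Standard quotas: A 11.389, B 9.445, C 5.439, D 3.849, E 4.341, F 12.394, G 4.143.
Jefferson allocation: A 12, B 9, C 5, D 4, E 4, F 13, G 4.
Every allocation lies between the lower and upper quota.

none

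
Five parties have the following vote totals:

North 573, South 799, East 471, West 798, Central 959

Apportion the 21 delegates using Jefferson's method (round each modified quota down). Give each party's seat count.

North=3, South=5, East=2, West=5, Central=6

Standard divisor 3600/21 ≈ 171.429; standard quotas: North 3.343, South 4.661, East 2.748, West 4.655, Central 5.594.
Rounding down gives 3, 4, 2, 4, 5 = 18 seats, so the divisor must be adjusted.
With modified divisor 158.3: modified quotas North 3.620, South 5.047, East 2.975, West 5.041, Central 6.058.
Rounding down: North 3, South 5, East 2, West 5, Central 6 (total 21).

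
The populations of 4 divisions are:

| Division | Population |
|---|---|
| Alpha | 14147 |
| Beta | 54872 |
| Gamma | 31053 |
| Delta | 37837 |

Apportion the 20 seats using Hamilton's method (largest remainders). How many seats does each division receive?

Alpha 2, Beta 8, Gamma 5, Delta 5

Total 137909; standard divisor 137909/20 ≈ 6895.45.
Standard quotas: Alpha 2.0516, Beta 7.9577, Gamma 4.5034, Delta 5.4872.
Lower quotas: Alpha 2, Beta 7, Gamma 4, Delta 5 (sum 18, leaving 2 seats).
Remainders in descending order: Beta 0.9577, Gamma 0.5034, Delta 0.4872, Alpha 0.0516.
Largest remainders: Beta, Gamma receive the extra seats.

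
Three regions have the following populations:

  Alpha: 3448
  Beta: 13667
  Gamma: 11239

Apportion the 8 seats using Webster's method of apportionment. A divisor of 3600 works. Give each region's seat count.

With modified divisor 3600: modified quotas Alpha 0.958, Beta 3.796, Gamma 3.122.
Rounding to the nearest integer: Alpha 1, Beta 4, Gamma 3 (total 8).

Alpha: 1, Beta: 4, Gamma: 3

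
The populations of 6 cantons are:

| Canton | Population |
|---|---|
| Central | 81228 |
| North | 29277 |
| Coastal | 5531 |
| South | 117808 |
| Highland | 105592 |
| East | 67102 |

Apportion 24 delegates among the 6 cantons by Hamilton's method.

Central 5, North 2, Coastal 0, South 7, Highland 6, East 4

Total 406538; standard divisor 406538/24 ≈ 16939.083.
Standard quotas: Central 4.7953, North 1.7284, Coastal 0.3265, South 6.9548, Highland 6.2336, East 3.9614.
Lower quotas: Central 4, North 1, Coastal 0, South 6, Highland 6, East 3 (sum 20, leaving 4 seats).
Remainders in descending order: East 0.9614, South 0.9548, Central 0.7953, North 0.7284, Coastal 0.3265, Highland 0.2336.
Largest remainders: East, South, Central, North receive the extra seats.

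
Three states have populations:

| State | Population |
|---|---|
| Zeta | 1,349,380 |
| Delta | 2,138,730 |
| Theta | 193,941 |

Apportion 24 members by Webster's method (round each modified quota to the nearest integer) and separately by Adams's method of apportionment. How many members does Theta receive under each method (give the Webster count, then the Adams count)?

1 and 2

Webster: Zeta 9, Delta 14, Theta 1.
Adams: Zeta 9, Delta 13, Theta 2.
Theta gets 1 under Webster and 2 under Adams.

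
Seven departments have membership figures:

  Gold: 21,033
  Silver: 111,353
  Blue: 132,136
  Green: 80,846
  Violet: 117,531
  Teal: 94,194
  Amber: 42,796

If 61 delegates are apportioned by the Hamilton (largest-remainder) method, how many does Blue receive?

14

Standard divisor: 599889 ÷ 61 ≈ 9834.246.
Standard quotas: Gold 2.1388, Silver 11.3230, Blue 13.4363, Green 8.2209, Violet 11.9512, Teal 9.5782, Amber 4.3517.
Lower quotas: Gold 2, Silver 11, Blue 13, Green 8, Violet 11, Teal 9, Amber 4 (sum 58, leaving 3 seats).
Remainders in descending order: Violet 0.9512, Teal 0.5782, Blue 0.4363, Amber 0.3517, Silver 0.3230, Green 0.2209, Gold 0.1388.
The surplus seats go to Violet, Teal, Blue.
Blue receives 14.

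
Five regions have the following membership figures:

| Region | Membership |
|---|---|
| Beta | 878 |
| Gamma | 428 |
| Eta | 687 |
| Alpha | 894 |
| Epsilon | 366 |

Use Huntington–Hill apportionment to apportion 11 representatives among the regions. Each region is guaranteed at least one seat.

With divisor 292: modified quotas Beta 3.007, Gamma 1.466, Eta 2.353, Alpha 3.062, Epsilon 1.253.
Geometric-mean thresholds: Beta √(3·4)=3.464, Gamma √(1·2)=1.414, Eta √(2·3)=2.449, Alpha √(3·4)=3.464, Epsilon √(1·2)=1.414.
Each quota rounded against its threshold gives Beta 3, Gamma 2, Eta 2, Alpha 3, Epsilon 1 (total 11).

Beta 3, Gamma 2, Eta 2, Alpha 3, Epsilon 1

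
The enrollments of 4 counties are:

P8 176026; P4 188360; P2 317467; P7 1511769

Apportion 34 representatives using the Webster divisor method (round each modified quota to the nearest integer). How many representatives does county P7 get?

23

Standard divisor 2193622/34 ≈ 64518.294; standard quotas: P8 2.728, P4 2.919, P2 4.921, P7 23.432.
Rounding to the nearest integer gives P8 3, P4 3, P2 5, P7 23 — total 34, matching the house size, so no adjustment is needed.
P7 receives 23.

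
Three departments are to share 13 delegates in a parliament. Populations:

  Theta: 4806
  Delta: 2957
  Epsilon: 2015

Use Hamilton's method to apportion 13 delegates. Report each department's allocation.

Theta=6, Delta=4, Epsilon=3

Total 9778; standard divisor 9778/13 ≈ 752.154.
Standard quotas: Theta 6.390, Delta 3.931, Epsilon 2.679.
Lower quotas: Theta 6, Delta 3, Epsilon 2 (sum 11, leaving 2 seats).
Remainders in descending order: Delta 0.931, Epsilon 0.679, Theta 0.390.
Largest remainders: Delta, Epsilon receive the extra seats.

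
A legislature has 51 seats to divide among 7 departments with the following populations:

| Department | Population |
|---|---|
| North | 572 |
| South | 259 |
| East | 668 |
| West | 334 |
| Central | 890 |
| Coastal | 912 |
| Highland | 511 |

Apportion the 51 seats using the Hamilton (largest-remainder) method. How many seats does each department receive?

North 7, South 3, East 8, West 4, Central 11, Coastal 11, Highland 7

Standard divisor: 4146 ÷ 51 ≈ 81.294.
Standard quotas: North 7.036, South 3.186, East 8.217, West 4.109, Central 10.948, Coastal 11.219, Highland 6.286.
Lower quotas: North 7, South 3, East 8, West 4, Central 10, Coastal 11, Highland 6 (sum 49, leaving 2 seats).
Remainders in descending order: Central 0.948, Highland 0.286, Coastal 0.219, East 0.217, South 0.186, West 0.109, North 0.036.
The surplus seats go to Central, Highland.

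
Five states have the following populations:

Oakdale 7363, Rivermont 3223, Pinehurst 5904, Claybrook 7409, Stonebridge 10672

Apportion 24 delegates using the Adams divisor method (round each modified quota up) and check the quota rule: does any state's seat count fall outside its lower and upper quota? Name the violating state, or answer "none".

none

Standard quotas: Oakdale 5.112, Rivermont 2.237, Pinehurst 4.099, Claybrook 5.144, Stonebridge 7.409.
Adams allocation: Oakdale 5, Rivermont 3, Pinehurst 4, Claybrook 5, Stonebridge 7.
Every allocation lies between the lower and upper quota.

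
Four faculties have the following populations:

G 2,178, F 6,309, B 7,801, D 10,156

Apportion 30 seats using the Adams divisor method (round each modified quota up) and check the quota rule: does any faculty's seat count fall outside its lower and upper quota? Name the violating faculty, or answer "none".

none

Standard quotas: G 2.471, F 7.157, B 8.850, D 11.522.
Adams allocation: G 3, F 7, B 9, D 11.
Every allocation lies between the lower and upper quota.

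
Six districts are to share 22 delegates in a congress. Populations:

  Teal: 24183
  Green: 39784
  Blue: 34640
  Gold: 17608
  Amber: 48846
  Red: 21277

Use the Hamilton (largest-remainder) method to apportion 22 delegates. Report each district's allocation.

Teal: 3, Green: 5, Blue: 4, Gold: 2, Amber: 6, Red: 2

Standard divisor: 186338 ÷ 22 ≈ 8469.909.
Standard quotas: Teal 2.8552, Green 4.6971, Blue 4.0898, Gold 2.0789, Amber 5.7670, Red 2.5121.
Lower quotas: Teal 2, Green 4, Blue 4, Gold 2, Amber 5, Red 2 (sum 19, leaving 3 seats).
Remainders in descending order: Teal 0.8552, Amber 0.7670, Green 0.6971, Red 0.5121, Blue 0.0898, Gold 0.0789.
Largest remainders: Teal, Amber, Green receive the extra seats.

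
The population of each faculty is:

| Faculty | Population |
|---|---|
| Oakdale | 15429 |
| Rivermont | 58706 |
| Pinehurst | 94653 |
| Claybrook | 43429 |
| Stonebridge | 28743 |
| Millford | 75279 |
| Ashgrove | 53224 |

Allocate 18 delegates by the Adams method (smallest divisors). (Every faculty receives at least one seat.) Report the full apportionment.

Oakdale=1, Rivermont=3, Pinehurst=4, Claybrook=2, Stonebridge=2, Millford=3, Ashgrove=3

Standard divisor 369463/18 ≈ 20525.722; standard quotas: Oakdale 0.752, Rivermont 2.860, Pinehurst 4.611, Claybrook 2.116, Stonebridge 1.400, Millford 3.668, Ashgrove 2.593.
Rounding up gives 1, 3, 5, 3, 2, 4, 3 = 21 seats, so the divisor must be adjusted.
With modified divisor 25900: modified quotas Oakdale 0.596, Rivermont 2.267, Pinehurst 3.655, Claybrook 1.677, Stonebridge 1.110, Millford 2.907, Ashgrove 2.055.
Rounding up: Oakdale 1, Rivermont 3, Pinehurst 4, Claybrook 2, Stonebridge 2, Millford 3, Ashgrove 3 (total 18).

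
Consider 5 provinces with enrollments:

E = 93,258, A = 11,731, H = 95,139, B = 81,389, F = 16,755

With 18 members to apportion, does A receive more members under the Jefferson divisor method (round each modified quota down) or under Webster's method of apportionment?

Jefferson: E 6, A 0, H 6, B 5, F 1.
Webster: E 5, A 1, H 6, B 5, F 1.
A gets 0 under Jefferson and 1 under Webster.

Webster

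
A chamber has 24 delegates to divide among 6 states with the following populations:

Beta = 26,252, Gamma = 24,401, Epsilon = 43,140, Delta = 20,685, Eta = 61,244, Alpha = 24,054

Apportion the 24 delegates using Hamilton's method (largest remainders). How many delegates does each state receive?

The standard divisor is 199776/24 = 8324.
Standard quotas: Beta 3.1538, Gamma 2.9314, Epsilon 5.1826, Delta 2.4850, Eta 7.3575, Alpha 2.8897.
Lower quotas: Beta 3, Gamma 2, Epsilon 5, Delta 2, Eta 7, Alpha 2 (sum 21, leaving 3 seats).
Remainders in descending order: Gamma 0.9314, Alpha 0.8897, Delta 0.4850, Eta 0.3575, Epsilon 0.1826, Beta 0.1538.
The surplus seats go to Gamma, Alpha, Delta.

Beta 3, Gamma 3, Epsilon 5, Delta 3, Eta 7, Alpha 3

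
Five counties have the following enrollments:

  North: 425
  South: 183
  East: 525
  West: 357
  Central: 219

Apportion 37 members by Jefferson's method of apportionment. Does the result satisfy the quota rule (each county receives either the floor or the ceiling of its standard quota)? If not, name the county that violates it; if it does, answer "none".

Standard quotas: North 9.201, South 3.962, East 11.366, West 7.729, Central 4.741.
Jefferson allocation: North 9, South 4, East 11, West 8, Central 5.
Every allocation lies between the lower and upper quota.

none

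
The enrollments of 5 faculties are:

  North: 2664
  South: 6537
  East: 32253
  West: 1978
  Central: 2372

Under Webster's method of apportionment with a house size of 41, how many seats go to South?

6

Standard divisor 45804/41 ≈ 1117.171; standard quotas: North 2.385, South 5.851, East 28.870, West 1.771, Central 2.123.
Rounding to the nearest integer gives North 2, South 6, East 29, West 2, Central 2 — total 41, matching the house size, so no adjustment is needed.
South receives 6.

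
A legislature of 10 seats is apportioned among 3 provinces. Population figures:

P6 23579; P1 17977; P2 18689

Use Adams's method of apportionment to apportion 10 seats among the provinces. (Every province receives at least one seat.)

P6: 4, P1: 3, P2: 3

Standard divisor 60245/10 ≈ 6024.5; standard quotas: P6 3.914, P1 2.984, P2 3.102.
Rounding up gives 4, 3, 4 = 11 seats, so the divisor must be adjusted.
With modified divisor 7000: modified quotas P6 3.368, P1 2.568, P2 2.670.
Rounding up: P6 4, P1 3, P2 3 (total 10).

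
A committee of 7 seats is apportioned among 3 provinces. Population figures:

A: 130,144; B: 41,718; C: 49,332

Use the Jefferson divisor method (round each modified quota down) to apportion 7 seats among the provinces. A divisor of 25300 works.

A 5; B 1; C 1

With modified divisor 25300: modified quotas A 5.144, B 1.649, C 1.950.
Rounding down: A 5, B 1, C 1 (total 7).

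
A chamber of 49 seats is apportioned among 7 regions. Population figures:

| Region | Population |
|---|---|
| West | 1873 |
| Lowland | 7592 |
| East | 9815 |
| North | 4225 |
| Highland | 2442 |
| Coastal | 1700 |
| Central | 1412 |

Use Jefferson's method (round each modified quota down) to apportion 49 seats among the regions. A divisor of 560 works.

With modified divisor 560: modified quotas West 3.345, Lowland 13.557, East 17.527, North 7.545, Highland 4.361, Coastal 3.036, Central 2.521.
Rounding down: West 3, Lowland 13, East 17, North 7, Highland 4, Coastal 3, Central 2 (total 49).

West 3; Lowland 13; East 17; North 7; Highland 4; Coastal 3; Central 2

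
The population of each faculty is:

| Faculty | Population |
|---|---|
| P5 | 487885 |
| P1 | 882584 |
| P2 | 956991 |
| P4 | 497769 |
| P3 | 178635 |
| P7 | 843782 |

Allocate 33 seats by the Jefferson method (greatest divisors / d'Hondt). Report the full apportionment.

P5 4, P1 8, P2 9, P4 4, P3 1, P7 7

Standard divisor 3847646/33 ≈ 116595.333; standard quotas: P5 4.184, P1 7.570, P2 8.208, P4 4.269, P3 1.532, P7 7.237.
Rounding down gives 4, 7, 8, 4, 1, 7 = 31 seats, so the divisor must be adjusted.
With modified divisor 105900: modified quotas P5 4.607, P1 8.334, P2 9.037, P4 4.700, P3 1.687, P7 7.968.
Rounding down: P5 4, P1 8, P2 9, P4 4, P3 1, P7 7 (total 33).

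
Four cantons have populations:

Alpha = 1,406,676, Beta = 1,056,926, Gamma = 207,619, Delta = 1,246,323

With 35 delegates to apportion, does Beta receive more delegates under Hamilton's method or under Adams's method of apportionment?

Hamilton: Alpha 13, Beta 9, Gamma 2, Delta 11.
Adams: Alpha 12, Beta 10, Gamma 2, Delta 11.
Beta gets 9 under Hamilton and 10 under Adams.

Adams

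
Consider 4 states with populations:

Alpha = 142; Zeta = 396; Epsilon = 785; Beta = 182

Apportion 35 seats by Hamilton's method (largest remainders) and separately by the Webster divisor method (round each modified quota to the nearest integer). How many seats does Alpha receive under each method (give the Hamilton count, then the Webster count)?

4 and 3

Hamilton: Alpha 4, Zeta 9, Epsilon 18, Beta 4.
Webster: Alpha 3, Zeta 9, Epsilon 19, Beta 4.
Alpha gets 4 under Hamilton and 3 under Webster.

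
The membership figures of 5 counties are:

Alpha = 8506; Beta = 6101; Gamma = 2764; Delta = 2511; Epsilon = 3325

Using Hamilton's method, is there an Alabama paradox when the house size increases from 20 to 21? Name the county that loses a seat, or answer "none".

Gamma

At 20 seats: Alpha 7, Beta 5, Gamma 3, Delta 2, Epsilon 3.
At 21 seats: Alpha 8, Beta 6, Gamma 2, Delta 2, Epsilon 3.
Gamma drops from 3 to 2.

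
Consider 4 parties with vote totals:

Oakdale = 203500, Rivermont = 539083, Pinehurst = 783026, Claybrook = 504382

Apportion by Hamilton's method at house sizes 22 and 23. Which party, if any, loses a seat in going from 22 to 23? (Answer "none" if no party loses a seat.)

At 22 seats: Oakdale 2, Rivermont 6, Pinehurst 9, Claybrook 5.
At 23 seats: Oakdale 2, Rivermont 6, Pinehurst 9, Claybrook 6.
No party's allocation decreased.

none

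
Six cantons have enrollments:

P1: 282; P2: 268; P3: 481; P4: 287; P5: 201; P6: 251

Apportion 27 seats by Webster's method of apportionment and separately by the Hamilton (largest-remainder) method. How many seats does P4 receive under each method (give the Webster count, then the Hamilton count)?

4 and 5

Webster: P1 4, P2 4, P3 8, P4 4, P5 3, P6 4.
Hamilton: P1 4, P2 4, P3 7, P4 5, P5 3, P6 4.
P4 gets 4 under Webster and 5 under Hamilton.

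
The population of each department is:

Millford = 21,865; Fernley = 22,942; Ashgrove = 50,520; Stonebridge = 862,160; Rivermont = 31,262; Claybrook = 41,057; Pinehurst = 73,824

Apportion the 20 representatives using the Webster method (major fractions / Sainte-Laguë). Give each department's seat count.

Millford=0, Fernley=0, Ashgrove=1, Stonebridge=16, Rivermont=1, Claybrook=1, Pinehurst=1

Standard divisor 1103630/20 ≈ 55181.5; standard quotas: Millford 0.396, Fernley 0.416, Ashgrove 0.916, Stonebridge 15.624, Rivermont 0.567, Claybrook 0.744, Pinehurst 1.338.
Rounding to the nearest integer gives Millford 0, Fernley 0, Ashgrove 1, Stonebridge 16, Rivermont 1, Claybrook 1, Pinehurst 1 — total 20, matching the house size, so no adjustment is needed.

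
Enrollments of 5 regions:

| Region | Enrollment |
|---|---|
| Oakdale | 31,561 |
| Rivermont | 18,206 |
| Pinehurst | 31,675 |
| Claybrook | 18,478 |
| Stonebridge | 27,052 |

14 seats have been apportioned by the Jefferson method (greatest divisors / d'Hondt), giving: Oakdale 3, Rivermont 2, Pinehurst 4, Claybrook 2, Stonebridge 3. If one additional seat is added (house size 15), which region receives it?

Oakdale

Priority for the next seat is population ÷ (current seats + 1).
Priorities: Oakdale 7890.250, Rivermont 6068.667, Pinehurst 6335.000, Claybrook 6159.333, Stonebridge 6763.000.
Highest priority: Oakdale.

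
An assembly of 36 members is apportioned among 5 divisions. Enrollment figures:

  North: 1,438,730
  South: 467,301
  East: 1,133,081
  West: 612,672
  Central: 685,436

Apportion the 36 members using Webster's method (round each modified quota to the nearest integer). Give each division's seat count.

Standard divisor 4337220/36 ≈ 120478.333; standard quotas: North 11.942, South 3.879, East 9.405, West 5.085, Central 5.689.
Rounding to the nearest integer gives North 12, South 4, East 9, West 5, Central 6 — total 36, matching the house size, so no adjustment is needed.

North 12, South 4, East 9, West 5, Central 6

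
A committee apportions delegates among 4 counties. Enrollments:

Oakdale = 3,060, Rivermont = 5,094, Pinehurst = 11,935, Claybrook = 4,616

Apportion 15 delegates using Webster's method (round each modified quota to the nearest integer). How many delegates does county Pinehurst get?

Standard divisor 24705/15 ≈ 1647; standard quotas: Oakdale 1.858, Rivermont 3.093, Pinehurst 7.247, Claybrook 2.803.
Rounding to the nearest integer gives Oakdale 2, Rivermont 3, Pinehurst 7, Claybrook 3 — total 15, matching the house size, so no adjustment is needed.
Pinehurst receives 7.

7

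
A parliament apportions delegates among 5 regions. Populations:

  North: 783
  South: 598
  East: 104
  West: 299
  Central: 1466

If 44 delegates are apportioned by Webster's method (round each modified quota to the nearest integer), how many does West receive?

4

Standard divisor 3250/44 ≈ 73.864; standard quotas: North 10.601, South 8.096, East 1.408, West 4.048, Central 19.847.
Rounding to the nearest integer gives North 11, South 8, East 1, West 4, Central 20 — total 44, matching the house size, so no adjustment is needed.
West receives 4.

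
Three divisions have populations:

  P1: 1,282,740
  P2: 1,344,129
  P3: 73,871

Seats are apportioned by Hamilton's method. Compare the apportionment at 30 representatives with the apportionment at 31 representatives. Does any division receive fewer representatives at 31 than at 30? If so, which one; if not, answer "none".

none

At 30 seats: P1 14, P2 15, P3 1.
At 31 seats: P1 15, P2 15, P3 1.
No division's allocation decreased.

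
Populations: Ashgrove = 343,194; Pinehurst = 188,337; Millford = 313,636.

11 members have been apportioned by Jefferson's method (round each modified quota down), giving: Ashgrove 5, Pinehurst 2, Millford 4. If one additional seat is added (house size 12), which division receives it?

Priority for the next seat is population ÷ (current seats + 1).
Priorities: Ashgrove 57199.000, Pinehurst 62779.000, Millford 62727.200.
Highest priority: Pinehurst.

Pinehurst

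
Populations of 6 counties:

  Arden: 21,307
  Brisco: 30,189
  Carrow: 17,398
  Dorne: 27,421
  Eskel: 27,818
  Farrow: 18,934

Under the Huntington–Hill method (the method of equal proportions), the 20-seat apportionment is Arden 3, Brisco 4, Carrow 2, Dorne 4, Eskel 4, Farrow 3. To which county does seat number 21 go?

Priority for the next seat is population ÷ (√(s·(s+1))).
Priorities: Arden 6150.801, Brisco 6750.466, Carrow 7102.704, Dorne 6131.522, Eskel 6220.294, Farrow 5465.775.
Highest priority: Carrow.

Carrow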